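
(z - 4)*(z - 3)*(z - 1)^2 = z^4 - 9*z^3 + 27*z^2 - 31*z + 12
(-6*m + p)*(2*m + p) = -12*m^2 - 4*m*p + p^2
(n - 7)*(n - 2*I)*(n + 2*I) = n^3 - 7*n^2 + 4*n - 28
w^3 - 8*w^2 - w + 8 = (w - 8)*(w - 1)*(w + 1)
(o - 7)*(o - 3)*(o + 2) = o^3 - 8*o^2 + o + 42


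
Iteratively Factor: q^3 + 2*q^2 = (q)*(q^2 + 2*q) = q^2*(q + 2)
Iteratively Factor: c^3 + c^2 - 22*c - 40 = (c - 5)*(c^2 + 6*c + 8) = (c - 5)*(c + 4)*(c + 2)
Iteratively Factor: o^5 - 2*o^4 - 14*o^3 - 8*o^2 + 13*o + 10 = (o + 1)*(o^4 - 3*o^3 - 11*o^2 + 3*o + 10) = (o - 5)*(o + 1)*(o^3 + 2*o^2 - o - 2) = (o - 5)*(o - 1)*(o + 1)*(o^2 + 3*o + 2) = (o - 5)*(o - 1)*(o + 1)^2*(o + 2)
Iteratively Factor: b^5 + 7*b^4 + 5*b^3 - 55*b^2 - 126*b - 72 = (b + 3)*(b^4 + 4*b^3 - 7*b^2 - 34*b - 24) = (b - 3)*(b + 3)*(b^3 + 7*b^2 + 14*b + 8) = (b - 3)*(b + 2)*(b + 3)*(b^2 + 5*b + 4) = (b - 3)*(b + 2)*(b + 3)*(b + 4)*(b + 1)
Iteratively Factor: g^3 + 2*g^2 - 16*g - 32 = (g + 2)*(g^2 - 16) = (g - 4)*(g + 2)*(g + 4)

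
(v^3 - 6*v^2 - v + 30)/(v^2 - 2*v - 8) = (v^2 - 8*v + 15)/(v - 4)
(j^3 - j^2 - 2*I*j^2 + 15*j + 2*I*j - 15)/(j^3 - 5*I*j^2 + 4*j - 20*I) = (j^2 + j*(-1 + 3*I) - 3*I)/(j^2 + 4)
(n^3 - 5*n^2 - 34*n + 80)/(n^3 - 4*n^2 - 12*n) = (-n^3 + 5*n^2 + 34*n - 80)/(n*(-n^2 + 4*n + 12))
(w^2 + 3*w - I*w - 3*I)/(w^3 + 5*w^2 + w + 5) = (w + 3)/(w^2 + w*(5 + I) + 5*I)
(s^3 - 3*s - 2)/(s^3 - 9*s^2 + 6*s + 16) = (s + 1)/(s - 8)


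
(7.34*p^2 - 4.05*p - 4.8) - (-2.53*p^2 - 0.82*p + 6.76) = 9.87*p^2 - 3.23*p - 11.56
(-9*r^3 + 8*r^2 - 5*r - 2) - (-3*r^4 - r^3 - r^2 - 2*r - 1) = 3*r^4 - 8*r^3 + 9*r^2 - 3*r - 1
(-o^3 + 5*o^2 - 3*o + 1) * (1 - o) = o^4 - 6*o^3 + 8*o^2 - 4*o + 1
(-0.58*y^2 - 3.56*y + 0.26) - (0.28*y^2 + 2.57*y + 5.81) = -0.86*y^2 - 6.13*y - 5.55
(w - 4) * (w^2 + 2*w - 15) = w^3 - 2*w^2 - 23*w + 60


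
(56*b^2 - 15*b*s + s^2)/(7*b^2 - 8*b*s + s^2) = (-8*b + s)/(-b + s)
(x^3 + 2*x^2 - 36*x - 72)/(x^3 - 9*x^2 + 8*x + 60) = (x + 6)/(x - 5)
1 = 1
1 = 1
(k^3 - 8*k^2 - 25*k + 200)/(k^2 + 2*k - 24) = (k^3 - 8*k^2 - 25*k + 200)/(k^2 + 2*k - 24)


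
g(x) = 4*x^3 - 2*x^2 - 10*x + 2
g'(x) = 12*x^2 - 4*x - 10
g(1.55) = -3.41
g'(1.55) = 12.63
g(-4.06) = -258.06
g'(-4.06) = 204.04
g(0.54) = -3.35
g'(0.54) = -8.66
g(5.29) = 485.28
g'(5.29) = 304.65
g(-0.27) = 4.48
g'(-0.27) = -8.05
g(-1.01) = 5.94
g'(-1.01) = 6.28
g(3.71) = 141.63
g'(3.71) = 140.33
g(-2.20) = -28.27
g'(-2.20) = 56.88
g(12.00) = 6506.00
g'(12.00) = 1670.00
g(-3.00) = -94.00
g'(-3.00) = 110.00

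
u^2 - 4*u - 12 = (u - 6)*(u + 2)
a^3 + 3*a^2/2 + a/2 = a*(a + 1/2)*(a + 1)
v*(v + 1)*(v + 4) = v^3 + 5*v^2 + 4*v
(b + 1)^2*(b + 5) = b^3 + 7*b^2 + 11*b + 5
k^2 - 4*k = k*(k - 4)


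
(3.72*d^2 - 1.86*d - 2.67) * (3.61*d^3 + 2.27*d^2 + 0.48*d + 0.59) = 13.4292*d^5 + 1.7298*d^4 - 12.0753*d^3 - 4.7589*d^2 - 2.379*d - 1.5753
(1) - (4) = -3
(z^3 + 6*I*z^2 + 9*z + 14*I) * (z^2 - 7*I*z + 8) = z^5 - I*z^4 + 59*z^3 - I*z^2 + 170*z + 112*I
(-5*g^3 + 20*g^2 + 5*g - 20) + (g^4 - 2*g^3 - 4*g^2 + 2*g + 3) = g^4 - 7*g^3 + 16*g^2 + 7*g - 17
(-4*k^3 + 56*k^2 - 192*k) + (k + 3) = -4*k^3 + 56*k^2 - 191*k + 3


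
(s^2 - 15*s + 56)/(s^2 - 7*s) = (s - 8)/s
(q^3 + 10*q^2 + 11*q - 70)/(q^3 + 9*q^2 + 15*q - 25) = (q^2 + 5*q - 14)/(q^2 + 4*q - 5)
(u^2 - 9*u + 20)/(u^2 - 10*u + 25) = (u - 4)/(u - 5)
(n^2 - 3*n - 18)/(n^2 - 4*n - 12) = (n + 3)/(n + 2)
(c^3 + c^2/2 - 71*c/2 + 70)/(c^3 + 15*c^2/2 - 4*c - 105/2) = (c - 4)/(c + 3)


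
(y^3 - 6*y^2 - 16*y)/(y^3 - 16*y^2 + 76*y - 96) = y*(y + 2)/(y^2 - 8*y + 12)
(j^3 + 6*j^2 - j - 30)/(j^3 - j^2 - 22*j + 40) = (j + 3)/(j - 4)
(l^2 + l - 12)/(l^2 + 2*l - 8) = (l - 3)/(l - 2)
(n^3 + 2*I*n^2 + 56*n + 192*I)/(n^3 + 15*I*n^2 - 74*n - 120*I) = (n - 8*I)/(n + 5*I)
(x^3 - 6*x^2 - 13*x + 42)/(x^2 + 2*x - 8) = (x^2 - 4*x - 21)/(x + 4)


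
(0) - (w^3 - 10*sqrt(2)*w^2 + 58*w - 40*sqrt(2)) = -w^3 + 10*sqrt(2)*w^2 - 58*w + 40*sqrt(2)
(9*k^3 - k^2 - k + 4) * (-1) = -9*k^3 + k^2 + k - 4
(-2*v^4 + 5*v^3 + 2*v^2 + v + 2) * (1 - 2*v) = 4*v^5 - 12*v^4 + v^3 - 3*v + 2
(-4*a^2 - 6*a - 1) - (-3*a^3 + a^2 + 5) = 3*a^3 - 5*a^2 - 6*a - 6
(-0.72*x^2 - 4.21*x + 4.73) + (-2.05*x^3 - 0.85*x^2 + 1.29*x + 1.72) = -2.05*x^3 - 1.57*x^2 - 2.92*x + 6.45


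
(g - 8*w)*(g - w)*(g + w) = g^3 - 8*g^2*w - g*w^2 + 8*w^3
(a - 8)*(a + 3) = a^2 - 5*a - 24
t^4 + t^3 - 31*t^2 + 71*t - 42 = (t - 3)*(t - 2)*(t - 1)*(t + 7)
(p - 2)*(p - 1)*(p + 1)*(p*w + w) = p^4*w - p^3*w - 3*p^2*w + p*w + 2*w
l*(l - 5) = l^2 - 5*l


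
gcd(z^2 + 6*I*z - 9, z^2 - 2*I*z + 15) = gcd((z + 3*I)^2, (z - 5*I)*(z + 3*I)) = z + 3*I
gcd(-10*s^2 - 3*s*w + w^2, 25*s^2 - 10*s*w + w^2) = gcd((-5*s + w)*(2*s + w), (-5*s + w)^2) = 5*s - w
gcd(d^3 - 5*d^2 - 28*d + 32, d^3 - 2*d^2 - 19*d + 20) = d^2 + 3*d - 4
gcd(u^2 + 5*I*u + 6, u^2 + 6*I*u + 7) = u - I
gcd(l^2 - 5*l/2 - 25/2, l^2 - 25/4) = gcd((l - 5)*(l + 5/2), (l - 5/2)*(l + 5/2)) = l + 5/2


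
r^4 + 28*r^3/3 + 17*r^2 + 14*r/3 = r*(r + 1/3)*(r + 2)*(r + 7)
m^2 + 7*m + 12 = (m + 3)*(m + 4)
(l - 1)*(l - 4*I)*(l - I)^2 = l^4 - l^3 - 6*I*l^3 - 9*l^2 + 6*I*l^2 + 9*l + 4*I*l - 4*I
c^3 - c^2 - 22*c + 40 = (c - 4)*(c - 2)*(c + 5)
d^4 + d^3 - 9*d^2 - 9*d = d*(d - 3)*(d + 1)*(d + 3)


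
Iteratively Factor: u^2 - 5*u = (u - 5)*(u)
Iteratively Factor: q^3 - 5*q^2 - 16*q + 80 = (q - 4)*(q^2 - q - 20) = (q - 4)*(q + 4)*(q - 5)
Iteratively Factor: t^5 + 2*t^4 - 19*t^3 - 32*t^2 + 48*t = (t + 4)*(t^4 - 2*t^3 - 11*t^2 + 12*t) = (t - 1)*(t + 4)*(t^3 - t^2 - 12*t) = (t - 1)*(t + 3)*(t + 4)*(t^2 - 4*t) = (t - 4)*(t - 1)*(t + 3)*(t + 4)*(t)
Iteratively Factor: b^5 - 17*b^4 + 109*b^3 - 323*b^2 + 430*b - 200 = (b - 1)*(b^4 - 16*b^3 + 93*b^2 - 230*b + 200) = (b - 5)*(b - 1)*(b^3 - 11*b^2 + 38*b - 40) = (b - 5)^2*(b - 1)*(b^2 - 6*b + 8) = (b - 5)^2*(b - 4)*(b - 1)*(b - 2)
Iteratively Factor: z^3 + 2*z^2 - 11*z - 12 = (z + 4)*(z^2 - 2*z - 3) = (z + 1)*(z + 4)*(z - 3)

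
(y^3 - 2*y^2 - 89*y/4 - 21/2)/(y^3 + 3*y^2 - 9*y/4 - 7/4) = (y - 6)/(y - 1)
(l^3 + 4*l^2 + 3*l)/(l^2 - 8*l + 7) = l*(l^2 + 4*l + 3)/(l^2 - 8*l + 7)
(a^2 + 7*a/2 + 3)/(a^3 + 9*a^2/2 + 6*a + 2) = (2*a + 3)/(2*a^2 + 5*a + 2)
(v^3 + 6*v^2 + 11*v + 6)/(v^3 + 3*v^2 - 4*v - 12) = (v + 1)/(v - 2)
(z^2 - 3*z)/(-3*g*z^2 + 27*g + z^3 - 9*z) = z/(-3*g*z - 9*g + z^2 + 3*z)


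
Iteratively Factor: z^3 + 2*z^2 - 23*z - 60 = (z + 4)*(z^2 - 2*z - 15) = (z - 5)*(z + 4)*(z + 3)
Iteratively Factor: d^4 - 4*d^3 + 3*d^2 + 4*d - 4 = (d - 2)*(d^3 - 2*d^2 - d + 2) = (d - 2)*(d + 1)*(d^2 - 3*d + 2) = (d - 2)*(d - 1)*(d + 1)*(d - 2)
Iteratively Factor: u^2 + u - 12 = (u + 4)*(u - 3)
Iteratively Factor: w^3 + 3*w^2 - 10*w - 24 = (w + 4)*(w^2 - w - 6) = (w + 2)*(w + 4)*(w - 3)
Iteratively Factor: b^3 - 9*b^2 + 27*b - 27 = (b - 3)*(b^2 - 6*b + 9) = (b - 3)^2*(b - 3)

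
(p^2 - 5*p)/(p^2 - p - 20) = p/(p + 4)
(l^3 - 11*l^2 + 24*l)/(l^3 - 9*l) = (l - 8)/(l + 3)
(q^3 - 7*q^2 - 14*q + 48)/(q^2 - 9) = (q^2 - 10*q + 16)/(q - 3)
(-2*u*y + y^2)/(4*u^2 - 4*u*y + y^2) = y/(-2*u + y)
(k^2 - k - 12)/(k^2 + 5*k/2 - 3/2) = 2*(k - 4)/(2*k - 1)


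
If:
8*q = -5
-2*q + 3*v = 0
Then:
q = -5/8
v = -5/12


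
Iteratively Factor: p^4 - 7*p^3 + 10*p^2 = (p - 5)*(p^3 - 2*p^2) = (p - 5)*(p - 2)*(p^2) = p*(p - 5)*(p - 2)*(p)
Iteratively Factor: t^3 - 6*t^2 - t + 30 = (t - 3)*(t^2 - 3*t - 10) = (t - 5)*(t - 3)*(t + 2)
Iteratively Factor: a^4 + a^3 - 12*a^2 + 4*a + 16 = (a + 1)*(a^3 - 12*a + 16) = (a - 2)*(a + 1)*(a^2 + 2*a - 8) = (a - 2)^2*(a + 1)*(a + 4)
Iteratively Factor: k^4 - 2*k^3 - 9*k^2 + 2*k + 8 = (k + 1)*(k^3 - 3*k^2 - 6*k + 8) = (k - 4)*(k + 1)*(k^2 + k - 2) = (k - 4)*(k + 1)*(k + 2)*(k - 1)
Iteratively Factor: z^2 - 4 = (z + 2)*(z - 2)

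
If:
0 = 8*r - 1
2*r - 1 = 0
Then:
No Solution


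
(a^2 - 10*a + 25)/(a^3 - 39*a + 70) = (a - 5)/(a^2 + 5*a - 14)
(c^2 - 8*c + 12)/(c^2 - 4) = (c - 6)/(c + 2)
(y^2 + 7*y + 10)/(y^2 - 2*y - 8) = (y + 5)/(y - 4)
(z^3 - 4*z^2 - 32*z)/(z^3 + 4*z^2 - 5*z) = (z^2 - 4*z - 32)/(z^2 + 4*z - 5)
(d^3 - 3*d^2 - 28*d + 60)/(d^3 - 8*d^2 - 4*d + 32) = (d^2 - d - 30)/(d^2 - 6*d - 16)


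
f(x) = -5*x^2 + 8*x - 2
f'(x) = 8 - 10*x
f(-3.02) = -71.76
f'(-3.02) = 38.20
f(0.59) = 0.98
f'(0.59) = 2.10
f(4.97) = -85.74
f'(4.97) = -41.70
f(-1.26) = -20.02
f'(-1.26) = 20.60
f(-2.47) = -52.26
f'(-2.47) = 32.70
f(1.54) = -1.54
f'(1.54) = -7.40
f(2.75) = -17.81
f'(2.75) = -19.50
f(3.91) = -47.16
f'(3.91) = -31.10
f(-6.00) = -230.00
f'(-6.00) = 68.00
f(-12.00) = -818.00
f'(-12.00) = 128.00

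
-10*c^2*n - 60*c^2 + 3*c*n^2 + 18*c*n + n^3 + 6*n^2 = (-2*c + n)*(5*c + n)*(n + 6)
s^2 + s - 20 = (s - 4)*(s + 5)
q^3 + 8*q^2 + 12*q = q*(q + 2)*(q + 6)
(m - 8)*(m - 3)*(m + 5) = m^3 - 6*m^2 - 31*m + 120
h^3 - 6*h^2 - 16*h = h*(h - 8)*(h + 2)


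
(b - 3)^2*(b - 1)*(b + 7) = b^4 - 34*b^2 + 96*b - 63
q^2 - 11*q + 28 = (q - 7)*(q - 4)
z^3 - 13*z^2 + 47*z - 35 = (z - 7)*(z - 5)*(z - 1)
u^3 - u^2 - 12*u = u*(u - 4)*(u + 3)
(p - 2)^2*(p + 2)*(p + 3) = p^4 + p^3 - 10*p^2 - 4*p + 24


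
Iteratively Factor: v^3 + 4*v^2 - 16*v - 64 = (v - 4)*(v^2 + 8*v + 16) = (v - 4)*(v + 4)*(v + 4)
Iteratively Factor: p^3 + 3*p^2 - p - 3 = (p - 1)*(p^2 + 4*p + 3) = (p - 1)*(p + 1)*(p + 3)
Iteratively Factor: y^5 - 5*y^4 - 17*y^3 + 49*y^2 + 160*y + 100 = (y - 5)*(y^4 - 17*y^2 - 36*y - 20) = (y - 5)^2*(y^3 + 5*y^2 + 8*y + 4) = (y - 5)^2*(y + 1)*(y^2 + 4*y + 4) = (y - 5)^2*(y + 1)*(y + 2)*(y + 2)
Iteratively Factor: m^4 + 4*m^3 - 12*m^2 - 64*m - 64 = (m - 4)*(m^3 + 8*m^2 + 20*m + 16) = (m - 4)*(m + 2)*(m^2 + 6*m + 8) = (m - 4)*(m + 2)^2*(m + 4)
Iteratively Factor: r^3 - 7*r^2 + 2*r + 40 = (r - 4)*(r^2 - 3*r - 10) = (r - 5)*(r - 4)*(r + 2)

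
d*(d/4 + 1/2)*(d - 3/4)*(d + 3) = d^4/4 + 17*d^3/16 + 9*d^2/16 - 9*d/8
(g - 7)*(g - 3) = g^2 - 10*g + 21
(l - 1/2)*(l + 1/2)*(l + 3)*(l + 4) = l^4 + 7*l^3 + 47*l^2/4 - 7*l/4 - 3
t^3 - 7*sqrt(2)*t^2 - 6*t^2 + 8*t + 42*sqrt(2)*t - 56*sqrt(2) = (t - 4)*(t - 2)*(t - 7*sqrt(2))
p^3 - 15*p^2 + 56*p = p*(p - 8)*(p - 7)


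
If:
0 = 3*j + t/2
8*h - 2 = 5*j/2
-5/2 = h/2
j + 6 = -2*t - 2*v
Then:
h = -5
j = -84/5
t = 504/5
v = -477/5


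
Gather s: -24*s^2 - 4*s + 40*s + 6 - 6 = -24*s^2 + 36*s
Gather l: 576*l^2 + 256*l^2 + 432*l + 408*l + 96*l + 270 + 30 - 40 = 832*l^2 + 936*l + 260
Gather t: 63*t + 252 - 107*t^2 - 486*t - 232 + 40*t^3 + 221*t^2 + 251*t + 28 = 40*t^3 + 114*t^2 - 172*t + 48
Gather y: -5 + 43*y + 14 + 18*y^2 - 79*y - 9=18*y^2 - 36*y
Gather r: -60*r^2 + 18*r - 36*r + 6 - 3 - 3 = -60*r^2 - 18*r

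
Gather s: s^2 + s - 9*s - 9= s^2 - 8*s - 9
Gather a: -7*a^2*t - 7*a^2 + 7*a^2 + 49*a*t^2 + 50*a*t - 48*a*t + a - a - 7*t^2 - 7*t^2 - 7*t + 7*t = -7*a^2*t + a*(49*t^2 + 2*t) - 14*t^2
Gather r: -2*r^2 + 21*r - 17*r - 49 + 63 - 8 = -2*r^2 + 4*r + 6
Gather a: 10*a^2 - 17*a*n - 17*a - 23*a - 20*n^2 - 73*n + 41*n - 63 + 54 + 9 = 10*a^2 + a*(-17*n - 40) - 20*n^2 - 32*n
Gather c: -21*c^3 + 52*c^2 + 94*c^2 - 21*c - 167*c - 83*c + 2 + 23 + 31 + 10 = -21*c^3 + 146*c^2 - 271*c + 66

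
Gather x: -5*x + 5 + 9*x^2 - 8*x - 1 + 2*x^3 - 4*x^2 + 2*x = 2*x^3 + 5*x^2 - 11*x + 4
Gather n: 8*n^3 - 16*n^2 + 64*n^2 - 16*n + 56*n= 8*n^3 + 48*n^2 + 40*n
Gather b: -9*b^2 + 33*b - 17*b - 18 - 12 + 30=-9*b^2 + 16*b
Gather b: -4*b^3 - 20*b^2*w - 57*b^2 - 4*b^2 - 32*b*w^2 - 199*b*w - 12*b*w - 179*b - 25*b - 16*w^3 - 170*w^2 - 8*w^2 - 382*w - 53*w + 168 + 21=-4*b^3 + b^2*(-20*w - 61) + b*(-32*w^2 - 211*w - 204) - 16*w^3 - 178*w^2 - 435*w + 189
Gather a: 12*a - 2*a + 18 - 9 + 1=10*a + 10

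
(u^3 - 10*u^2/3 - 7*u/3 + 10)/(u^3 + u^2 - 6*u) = (u^2 - 4*u/3 - 5)/(u*(u + 3))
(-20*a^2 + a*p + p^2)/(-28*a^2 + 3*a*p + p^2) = (5*a + p)/(7*a + p)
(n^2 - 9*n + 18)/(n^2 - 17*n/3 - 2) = 3*(n - 3)/(3*n + 1)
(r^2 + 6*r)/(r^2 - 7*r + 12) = r*(r + 6)/(r^2 - 7*r + 12)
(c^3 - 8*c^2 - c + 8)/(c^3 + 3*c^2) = (c^3 - 8*c^2 - c + 8)/(c^2*(c + 3))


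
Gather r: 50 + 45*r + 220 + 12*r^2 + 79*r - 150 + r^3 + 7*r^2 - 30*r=r^3 + 19*r^2 + 94*r + 120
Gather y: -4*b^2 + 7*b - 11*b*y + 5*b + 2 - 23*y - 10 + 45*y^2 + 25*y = -4*b^2 + 12*b + 45*y^2 + y*(2 - 11*b) - 8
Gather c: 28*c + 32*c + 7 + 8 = 60*c + 15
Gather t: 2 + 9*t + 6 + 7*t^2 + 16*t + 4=7*t^2 + 25*t + 12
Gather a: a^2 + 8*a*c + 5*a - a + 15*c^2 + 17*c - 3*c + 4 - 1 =a^2 + a*(8*c + 4) + 15*c^2 + 14*c + 3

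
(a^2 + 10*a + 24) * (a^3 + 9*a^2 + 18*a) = a^5 + 19*a^4 + 132*a^3 + 396*a^2 + 432*a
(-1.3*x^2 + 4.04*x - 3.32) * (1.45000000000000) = -1.885*x^2 + 5.858*x - 4.814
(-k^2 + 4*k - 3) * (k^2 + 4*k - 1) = -k^4 + 14*k^2 - 16*k + 3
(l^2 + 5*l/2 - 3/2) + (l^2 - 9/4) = 2*l^2 + 5*l/2 - 15/4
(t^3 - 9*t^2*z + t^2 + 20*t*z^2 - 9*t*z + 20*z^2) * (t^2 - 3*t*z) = t^5 - 12*t^4*z + t^4 + 47*t^3*z^2 - 12*t^3*z - 60*t^2*z^3 + 47*t^2*z^2 - 60*t*z^3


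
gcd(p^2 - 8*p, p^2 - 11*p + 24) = p - 8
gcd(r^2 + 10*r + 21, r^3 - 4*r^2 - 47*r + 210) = r + 7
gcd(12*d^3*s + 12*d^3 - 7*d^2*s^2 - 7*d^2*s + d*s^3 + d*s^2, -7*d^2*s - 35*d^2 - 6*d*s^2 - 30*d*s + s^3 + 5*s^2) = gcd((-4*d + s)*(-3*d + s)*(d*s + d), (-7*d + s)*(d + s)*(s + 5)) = 1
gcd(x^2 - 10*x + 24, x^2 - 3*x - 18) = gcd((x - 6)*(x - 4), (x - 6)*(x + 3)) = x - 6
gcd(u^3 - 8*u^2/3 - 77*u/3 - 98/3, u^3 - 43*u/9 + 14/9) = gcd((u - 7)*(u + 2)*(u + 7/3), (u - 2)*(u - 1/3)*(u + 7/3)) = u + 7/3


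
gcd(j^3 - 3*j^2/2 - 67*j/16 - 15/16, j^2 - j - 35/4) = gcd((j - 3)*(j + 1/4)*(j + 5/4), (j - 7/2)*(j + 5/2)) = 1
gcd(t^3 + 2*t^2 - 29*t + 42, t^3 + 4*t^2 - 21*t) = t^2 + 4*t - 21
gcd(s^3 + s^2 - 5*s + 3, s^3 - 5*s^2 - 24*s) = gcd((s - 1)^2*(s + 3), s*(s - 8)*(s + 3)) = s + 3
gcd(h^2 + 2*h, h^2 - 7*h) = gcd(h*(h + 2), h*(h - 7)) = h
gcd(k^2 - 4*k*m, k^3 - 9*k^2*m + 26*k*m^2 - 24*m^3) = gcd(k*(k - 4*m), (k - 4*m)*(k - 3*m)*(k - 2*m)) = k - 4*m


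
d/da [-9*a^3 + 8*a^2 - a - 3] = -27*a^2 + 16*a - 1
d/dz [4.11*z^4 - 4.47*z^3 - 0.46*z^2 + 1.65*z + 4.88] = 16.44*z^3 - 13.41*z^2 - 0.92*z + 1.65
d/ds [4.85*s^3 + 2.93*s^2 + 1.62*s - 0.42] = 14.55*s^2 + 5.86*s + 1.62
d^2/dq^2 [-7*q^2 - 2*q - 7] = -14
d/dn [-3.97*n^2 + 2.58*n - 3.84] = 2.58 - 7.94*n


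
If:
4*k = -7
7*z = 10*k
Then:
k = -7/4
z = -5/2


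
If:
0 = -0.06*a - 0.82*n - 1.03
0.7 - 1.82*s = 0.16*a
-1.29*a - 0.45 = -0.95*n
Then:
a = -1.21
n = -1.17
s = 0.49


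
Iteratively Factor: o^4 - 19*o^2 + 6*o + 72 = (o - 3)*(o^3 + 3*o^2 - 10*o - 24) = (o - 3)*(o + 4)*(o^2 - o - 6) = (o - 3)*(o + 2)*(o + 4)*(o - 3)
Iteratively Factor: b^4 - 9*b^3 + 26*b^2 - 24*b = (b - 2)*(b^3 - 7*b^2 + 12*b) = (b - 4)*(b - 2)*(b^2 - 3*b) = (b - 4)*(b - 3)*(b - 2)*(b)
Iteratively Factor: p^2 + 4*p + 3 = (p + 3)*(p + 1)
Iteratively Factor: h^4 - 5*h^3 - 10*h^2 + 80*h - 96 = (h - 4)*(h^3 - h^2 - 14*h + 24) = (h - 4)*(h - 2)*(h^2 + h - 12) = (h - 4)*(h - 3)*(h - 2)*(h + 4)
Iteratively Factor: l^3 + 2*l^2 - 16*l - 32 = (l + 4)*(l^2 - 2*l - 8) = (l - 4)*(l + 4)*(l + 2)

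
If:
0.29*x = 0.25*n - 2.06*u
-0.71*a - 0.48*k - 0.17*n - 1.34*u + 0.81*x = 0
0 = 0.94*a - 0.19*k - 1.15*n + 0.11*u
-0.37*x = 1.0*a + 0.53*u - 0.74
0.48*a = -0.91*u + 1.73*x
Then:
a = 0.64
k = -0.99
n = 0.69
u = 0.05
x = 0.20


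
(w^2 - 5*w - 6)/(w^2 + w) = (w - 6)/w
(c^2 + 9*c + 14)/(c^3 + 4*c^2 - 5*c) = (c^2 + 9*c + 14)/(c*(c^2 + 4*c - 5))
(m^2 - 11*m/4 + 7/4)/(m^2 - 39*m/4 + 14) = (m - 1)/(m - 8)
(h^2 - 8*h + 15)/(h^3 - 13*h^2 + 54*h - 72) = (h - 5)/(h^2 - 10*h + 24)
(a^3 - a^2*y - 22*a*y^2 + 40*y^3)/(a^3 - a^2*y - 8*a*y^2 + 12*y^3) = (-a^2 - a*y + 20*y^2)/(-a^2 - a*y + 6*y^2)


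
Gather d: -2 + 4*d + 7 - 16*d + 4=9 - 12*d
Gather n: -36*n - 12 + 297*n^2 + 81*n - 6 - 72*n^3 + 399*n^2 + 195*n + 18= -72*n^3 + 696*n^2 + 240*n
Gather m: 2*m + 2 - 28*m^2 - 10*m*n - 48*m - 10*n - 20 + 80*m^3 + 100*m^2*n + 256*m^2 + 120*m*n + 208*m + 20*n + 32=80*m^3 + m^2*(100*n + 228) + m*(110*n + 162) + 10*n + 14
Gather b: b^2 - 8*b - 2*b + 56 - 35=b^2 - 10*b + 21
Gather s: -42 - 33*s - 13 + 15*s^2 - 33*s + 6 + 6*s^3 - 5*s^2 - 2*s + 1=6*s^3 + 10*s^2 - 68*s - 48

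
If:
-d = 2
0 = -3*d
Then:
No Solution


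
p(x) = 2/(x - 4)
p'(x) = -2/(x - 4)^2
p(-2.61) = -0.30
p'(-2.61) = -0.05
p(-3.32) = -0.27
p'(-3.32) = -0.04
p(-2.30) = -0.32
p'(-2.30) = -0.05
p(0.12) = -0.52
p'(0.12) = -0.13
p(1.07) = -0.68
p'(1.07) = -0.23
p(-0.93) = -0.41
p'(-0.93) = -0.08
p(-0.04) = -0.50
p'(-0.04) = -0.12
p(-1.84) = -0.34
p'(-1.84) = -0.06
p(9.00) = 0.40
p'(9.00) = -0.08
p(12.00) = 0.25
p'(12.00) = -0.03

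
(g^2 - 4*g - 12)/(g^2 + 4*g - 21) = (g^2 - 4*g - 12)/(g^2 + 4*g - 21)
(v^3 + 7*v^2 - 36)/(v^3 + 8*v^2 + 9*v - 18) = (v - 2)/(v - 1)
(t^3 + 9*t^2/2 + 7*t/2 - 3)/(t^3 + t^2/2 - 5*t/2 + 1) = (t + 3)/(t - 1)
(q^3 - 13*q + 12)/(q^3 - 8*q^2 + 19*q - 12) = (q + 4)/(q - 4)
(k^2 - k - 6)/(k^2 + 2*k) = (k - 3)/k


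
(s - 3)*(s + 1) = s^2 - 2*s - 3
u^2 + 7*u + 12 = (u + 3)*(u + 4)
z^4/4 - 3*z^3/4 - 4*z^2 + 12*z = z*(z/4 + 1)*(z - 4)*(z - 3)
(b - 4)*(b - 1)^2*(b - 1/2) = b^4 - 13*b^3/2 + 12*b^2 - 17*b/2 + 2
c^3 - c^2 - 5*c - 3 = (c - 3)*(c + 1)^2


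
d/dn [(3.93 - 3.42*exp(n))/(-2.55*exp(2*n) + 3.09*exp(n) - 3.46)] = (-8.721*exp(2*n) + 20.043*exp(n) - 0.310499999999999)*exp(n)/(6.5025*exp(4*n) - 15.759*exp(3*n) + 27.1941*exp(2*n) - 21.3828*exp(n) + 11.9716)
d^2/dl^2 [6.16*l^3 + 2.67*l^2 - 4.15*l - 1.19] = 36.96*l + 5.34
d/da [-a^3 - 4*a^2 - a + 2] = -3*a^2 - 8*a - 1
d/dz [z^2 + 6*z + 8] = 2*z + 6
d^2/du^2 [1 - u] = 0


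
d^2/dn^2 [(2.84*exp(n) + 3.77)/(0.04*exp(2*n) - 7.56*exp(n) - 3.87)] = (0.00454400000000001*exp(4*n) + 0.882943999999999*exp(3*n) - 0.782352000000003*exp(2*n) + 134.713008*exp(n) - 67.765248)*exp(n)/(6.4e-5*exp(6*n) - 0.036288*exp(5*n) + 6.839856*exp(4*n) - 425.059488*exp(3*n) - 661.756068*exp(2*n) - 339.676092*exp(n) - 57.960603)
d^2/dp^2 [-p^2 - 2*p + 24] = -2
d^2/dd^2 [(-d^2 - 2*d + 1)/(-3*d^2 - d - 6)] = 2*(15*d^3 - 81*d^2 - 117*d + 41)/(27*d^6 + 27*d^5 + 171*d^4 + 109*d^3 + 342*d^2 + 108*d + 216)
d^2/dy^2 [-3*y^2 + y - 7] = -6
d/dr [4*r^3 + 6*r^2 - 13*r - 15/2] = 12*r^2 + 12*r - 13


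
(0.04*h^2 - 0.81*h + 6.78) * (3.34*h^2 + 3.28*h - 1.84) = 0.1336*h^4 - 2.5742*h^3 + 19.9148*h^2 + 23.7288*h - 12.4752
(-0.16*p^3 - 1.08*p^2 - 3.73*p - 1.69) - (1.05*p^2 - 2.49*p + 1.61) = -0.16*p^3 - 2.13*p^2 - 1.24*p - 3.3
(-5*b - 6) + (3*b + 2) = -2*b - 4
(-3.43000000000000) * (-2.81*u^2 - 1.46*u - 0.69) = 9.6383*u^2 + 5.0078*u + 2.3667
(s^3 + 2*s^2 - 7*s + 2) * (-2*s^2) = -2*s^5 - 4*s^4 + 14*s^3 - 4*s^2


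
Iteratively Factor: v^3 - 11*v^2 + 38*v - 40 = (v - 2)*(v^2 - 9*v + 20) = (v - 5)*(v - 2)*(v - 4)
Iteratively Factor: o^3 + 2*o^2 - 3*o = (o + 3)*(o^2 - o) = (o - 1)*(o + 3)*(o)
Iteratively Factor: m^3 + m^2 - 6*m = (m)*(m^2 + m - 6) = m*(m - 2)*(m + 3)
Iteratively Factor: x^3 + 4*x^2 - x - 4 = (x + 1)*(x^2 + 3*x - 4) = (x - 1)*(x + 1)*(x + 4)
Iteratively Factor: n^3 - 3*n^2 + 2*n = (n - 1)*(n^2 - 2*n) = (n - 2)*(n - 1)*(n)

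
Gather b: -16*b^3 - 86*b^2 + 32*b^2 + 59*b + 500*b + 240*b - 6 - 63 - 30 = -16*b^3 - 54*b^2 + 799*b - 99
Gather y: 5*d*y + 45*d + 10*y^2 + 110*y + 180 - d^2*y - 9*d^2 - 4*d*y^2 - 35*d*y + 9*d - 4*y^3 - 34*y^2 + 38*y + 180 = -9*d^2 + 54*d - 4*y^3 + y^2*(-4*d - 24) + y*(-d^2 - 30*d + 148) + 360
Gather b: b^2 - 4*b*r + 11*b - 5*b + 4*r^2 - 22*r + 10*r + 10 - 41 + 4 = b^2 + b*(6 - 4*r) + 4*r^2 - 12*r - 27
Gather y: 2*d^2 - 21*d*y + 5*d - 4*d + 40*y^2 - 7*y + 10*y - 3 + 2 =2*d^2 + d + 40*y^2 + y*(3 - 21*d) - 1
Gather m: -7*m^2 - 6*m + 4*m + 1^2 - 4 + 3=-7*m^2 - 2*m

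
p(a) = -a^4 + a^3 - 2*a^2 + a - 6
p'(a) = -4*a^3 + 3*a^2 - 4*a + 1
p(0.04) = -5.96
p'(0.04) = 0.84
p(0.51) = -5.95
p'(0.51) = -0.79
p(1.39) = -9.52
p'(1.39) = -9.51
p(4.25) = -287.36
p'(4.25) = -268.88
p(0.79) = -6.35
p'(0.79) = -2.26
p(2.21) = -26.62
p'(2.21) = -36.36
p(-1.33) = -16.35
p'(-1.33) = 21.04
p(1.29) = -8.66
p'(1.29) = -7.75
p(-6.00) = -1596.00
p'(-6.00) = 997.00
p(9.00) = -5991.00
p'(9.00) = -2708.00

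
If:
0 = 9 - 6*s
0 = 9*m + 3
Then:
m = -1/3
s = 3/2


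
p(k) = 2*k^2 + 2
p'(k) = 4*k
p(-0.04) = 2.00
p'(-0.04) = -0.16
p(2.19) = 11.59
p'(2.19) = 8.76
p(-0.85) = 3.44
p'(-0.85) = -3.40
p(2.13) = 11.07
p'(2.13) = 8.52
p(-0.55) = 2.60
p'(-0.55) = -2.20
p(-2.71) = 16.69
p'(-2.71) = -10.84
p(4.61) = 44.50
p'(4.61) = 18.44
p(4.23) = 37.79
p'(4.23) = 16.92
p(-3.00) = 20.00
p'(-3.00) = -12.00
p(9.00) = 164.00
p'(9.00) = 36.00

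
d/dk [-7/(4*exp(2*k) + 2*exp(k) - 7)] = (56*exp(k) + 14)*exp(k)/(4*exp(2*k) + 2*exp(k) - 7)^2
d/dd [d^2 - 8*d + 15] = 2*d - 8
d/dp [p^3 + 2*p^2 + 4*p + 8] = 3*p^2 + 4*p + 4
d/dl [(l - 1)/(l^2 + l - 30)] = (l^2 + l - (l - 1)*(2*l + 1) - 30)/(l^2 + l - 30)^2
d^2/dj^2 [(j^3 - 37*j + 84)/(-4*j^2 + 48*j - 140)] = 12*(-3*j^3 + 42*j^2 - 189*j + 266)/(j^6 - 36*j^5 + 537*j^4 - 4248*j^3 + 18795*j^2 - 44100*j + 42875)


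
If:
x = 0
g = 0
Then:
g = 0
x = 0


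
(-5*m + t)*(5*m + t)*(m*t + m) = -25*m^3*t - 25*m^3 + m*t^3 + m*t^2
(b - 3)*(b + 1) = b^2 - 2*b - 3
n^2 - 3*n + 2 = (n - 2)*(n - 1)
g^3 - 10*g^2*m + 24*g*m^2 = g*(g - 6*m)*(g - 4*m)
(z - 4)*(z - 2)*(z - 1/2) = z^3 - 13*z^2/2 + 11*z - 4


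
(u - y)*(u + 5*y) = u^2 + 4*u*y - 5*y^2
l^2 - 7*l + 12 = (l - 4)*(l - 3)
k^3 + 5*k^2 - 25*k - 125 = (k - 5)*(k + 5)^2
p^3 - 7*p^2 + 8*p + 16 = (p - 4)^2*(p + 1)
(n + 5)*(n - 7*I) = n^2 + 5*n - 7*I*n - 35*I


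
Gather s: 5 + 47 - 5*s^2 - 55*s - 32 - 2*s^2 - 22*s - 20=-7*s^2 - 77*s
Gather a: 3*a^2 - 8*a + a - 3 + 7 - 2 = 3*a^2 - 7*a + 2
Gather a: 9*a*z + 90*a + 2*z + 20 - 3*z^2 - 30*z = a*(9*z + 90) - 3*z^2 - 28*z + 20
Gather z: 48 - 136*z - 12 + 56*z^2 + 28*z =56*z^2 - 108*z + 36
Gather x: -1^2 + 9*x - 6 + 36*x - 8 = 45*x - 15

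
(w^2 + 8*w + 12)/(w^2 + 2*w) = (w + 6)/w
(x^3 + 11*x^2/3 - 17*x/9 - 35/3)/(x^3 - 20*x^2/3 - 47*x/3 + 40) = (x + 7/3)/(x - 8)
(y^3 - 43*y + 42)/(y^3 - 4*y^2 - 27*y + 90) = (y^2 + 6*y - 7)/(y^2 + 2*y - 15)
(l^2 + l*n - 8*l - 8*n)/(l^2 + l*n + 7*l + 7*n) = (l - 8)/(l + 7)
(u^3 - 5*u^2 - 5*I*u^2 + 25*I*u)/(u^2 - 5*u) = u - 5*I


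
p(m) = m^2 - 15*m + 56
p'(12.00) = 9.00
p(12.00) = 20.00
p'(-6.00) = -27.00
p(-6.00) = 182.00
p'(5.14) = -4.72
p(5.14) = 5.32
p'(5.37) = -4.26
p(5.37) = 4.29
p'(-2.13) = -19.26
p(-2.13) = 92.49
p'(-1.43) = -17.86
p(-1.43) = 79.49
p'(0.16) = -14.68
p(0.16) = 53.63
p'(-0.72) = -16.44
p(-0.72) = 67.32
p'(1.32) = -12.36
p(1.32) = 37.94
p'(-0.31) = -15.62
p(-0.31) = 60.75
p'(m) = 2*m - 15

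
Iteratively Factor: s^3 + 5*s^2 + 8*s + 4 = (s + 2)*(s^2 + 3*s + 2) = (s + 2)^2*(s + 1)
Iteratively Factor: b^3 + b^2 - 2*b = (b)*(b^2 + b - 2) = b*(b - 1)*(b + 2)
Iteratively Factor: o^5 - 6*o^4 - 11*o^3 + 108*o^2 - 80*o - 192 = (o + 1)*(o^4 - 7*o^3 - 4*o^2 + 112*o - 192) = (o - 4)*(o + 1)*(o^3 - 3*o^2 - 16*o + 48) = (o - 4)^2*(o + 1)*(o^2 + o - 12) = (o - 4)^2*(o + 1)*(o + 4)*(o - 3)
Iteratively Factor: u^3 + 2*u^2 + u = (u + 1)*(u^2 + u) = u*(u + 1)*(u + 1)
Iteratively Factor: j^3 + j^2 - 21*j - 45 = (j + 3)*(j^2 - 2*j - 15) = (j + 3)^2*(j - 5)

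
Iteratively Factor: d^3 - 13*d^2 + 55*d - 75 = (d - 5)*(d^2 - 8*d + 15) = (d - 5)^2*(d - 3)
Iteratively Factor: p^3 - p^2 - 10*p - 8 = (p + 1)*(p^2 - 2*p - 8) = (p - 4)*(p + 1)*(p + 2)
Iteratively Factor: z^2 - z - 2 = (z - 2)*(z + 1)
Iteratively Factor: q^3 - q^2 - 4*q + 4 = (q - 2)*(q^2 + q - 2) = (q - 2)*(q - 1)*(q + 2)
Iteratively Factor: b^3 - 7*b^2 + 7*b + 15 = (b - 3)*(b^2 - 4*b - 5) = (b - 5)*(b - 3)*(b + 1)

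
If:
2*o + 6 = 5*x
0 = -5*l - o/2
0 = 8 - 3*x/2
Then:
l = -31/30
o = 31/3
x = 16/3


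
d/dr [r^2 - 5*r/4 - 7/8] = 2*r - 5/4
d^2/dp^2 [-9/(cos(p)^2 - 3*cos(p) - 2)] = 9*(-4*sin(p)^4 + 19*sin(p)^2 - 21*cos(p)/4 + 9*cos(3*p)/4 + 7)/(sin(p)^2 + 3*cos(p) + 1)^3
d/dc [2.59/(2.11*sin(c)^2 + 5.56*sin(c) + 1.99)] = -(10.9298*sin(c) + 14.4004)*cos(c)/(2.11*sin(c)^2 + 5.56*sin(c) + 1.99)^2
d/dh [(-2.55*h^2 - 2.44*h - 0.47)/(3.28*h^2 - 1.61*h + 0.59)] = (12.1087*h^2 + 0.0742000000000003*h - 2.1963)/(10.7584*h^4 - 10.5616*h^3 + 6.4625*h^2 - 1.8998*h + 0.3481)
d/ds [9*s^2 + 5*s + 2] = 18*s + 5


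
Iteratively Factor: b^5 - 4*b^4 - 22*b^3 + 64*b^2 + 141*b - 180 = (b - 1)*(b^4 - 3*b^3 - 25*b^2 + 39*b + 180) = (b - 1)*(b + 3)*(b^3 - 6*b^2 - 7*b + 60) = (b - 5)*(b - 1)*(b + 3)*(b^2 - b - 12) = (b - 5)*(b - 4)*(b - 1)*(b + 3)*(b + 3)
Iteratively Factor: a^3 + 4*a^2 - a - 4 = (a + 1)*(a^2 + 3*a - 4) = (a + 1)*(a + 4)*(a - 1)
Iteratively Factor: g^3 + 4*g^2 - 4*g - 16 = (g + 4)*(g^2 - 4) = (g - 2)*(g + 4)*(g + 2)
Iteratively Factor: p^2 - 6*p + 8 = (p - 2)*(p - 4)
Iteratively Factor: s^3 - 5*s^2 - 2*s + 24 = (s - 3)*(s^2 - 2*s - 8) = (s - 3)*(s + 2)*(s - 4)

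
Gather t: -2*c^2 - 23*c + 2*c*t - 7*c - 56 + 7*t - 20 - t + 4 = -2*c^2 - 30*c + t*(2*c + 6) - 72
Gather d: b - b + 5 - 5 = 0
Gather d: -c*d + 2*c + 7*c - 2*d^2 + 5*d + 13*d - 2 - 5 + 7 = 9*c - 2*d^2 + d*(18 - c)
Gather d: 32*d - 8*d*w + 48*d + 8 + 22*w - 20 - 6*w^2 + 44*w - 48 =d*(80 - 8*w) - 6*w^2 + 66*w - 60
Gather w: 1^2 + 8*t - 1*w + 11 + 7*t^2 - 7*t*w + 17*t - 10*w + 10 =7*t^2 + 25*t + w*(-7*t - 11) + 22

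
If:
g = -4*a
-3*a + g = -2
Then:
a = 2/7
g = -8/7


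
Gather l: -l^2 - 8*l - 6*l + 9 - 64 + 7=-l^2 - 14*l - 48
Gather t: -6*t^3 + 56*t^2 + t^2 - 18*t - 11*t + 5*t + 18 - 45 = -6*t^3 + 57*t^2 - 24*t - 27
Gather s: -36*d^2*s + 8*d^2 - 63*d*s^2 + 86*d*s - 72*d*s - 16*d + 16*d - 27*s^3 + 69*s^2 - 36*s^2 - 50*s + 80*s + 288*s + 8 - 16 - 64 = 8*d^2 - 27*s^3 + s^2*(33 - 63*d) + s*(-36*d^2 + 14*d + 318) - 72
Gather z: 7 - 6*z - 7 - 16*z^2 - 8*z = -16*z^2 - 14*z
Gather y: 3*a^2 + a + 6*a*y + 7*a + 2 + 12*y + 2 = 3*a^2 + 8*a + y*(6*a + 12) + 4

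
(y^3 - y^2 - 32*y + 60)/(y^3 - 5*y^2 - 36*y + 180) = (y - 2)/(y - 6)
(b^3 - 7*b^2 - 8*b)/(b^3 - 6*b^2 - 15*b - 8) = b/(b + 1)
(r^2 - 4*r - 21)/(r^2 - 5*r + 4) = (r^2 - 4*r - 21)/(r^2 - 5*r + 4)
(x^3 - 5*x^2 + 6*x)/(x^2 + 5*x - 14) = x*(x - 3)/(x + 7)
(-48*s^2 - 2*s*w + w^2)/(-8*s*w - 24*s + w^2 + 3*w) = (6*s + w)/(w + 3)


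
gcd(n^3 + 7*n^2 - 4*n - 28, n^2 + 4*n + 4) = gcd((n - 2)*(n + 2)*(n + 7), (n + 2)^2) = n + 2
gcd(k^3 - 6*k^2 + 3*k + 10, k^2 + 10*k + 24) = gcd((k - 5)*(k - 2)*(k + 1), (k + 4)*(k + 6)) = 1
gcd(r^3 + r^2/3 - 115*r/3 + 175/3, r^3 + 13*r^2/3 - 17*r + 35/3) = r^2 + 16*r/3 - 35/3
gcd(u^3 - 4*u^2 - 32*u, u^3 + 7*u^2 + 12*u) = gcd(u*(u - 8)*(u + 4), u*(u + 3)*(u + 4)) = u^2 + 4*u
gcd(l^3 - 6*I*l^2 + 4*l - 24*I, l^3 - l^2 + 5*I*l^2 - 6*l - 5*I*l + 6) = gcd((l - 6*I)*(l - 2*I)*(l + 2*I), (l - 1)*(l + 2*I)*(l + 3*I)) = l + 2*I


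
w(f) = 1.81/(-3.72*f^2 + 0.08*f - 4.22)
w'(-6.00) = -0.00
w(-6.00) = -0.01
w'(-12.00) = -0.00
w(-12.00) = -0.00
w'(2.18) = 0.06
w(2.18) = -0.08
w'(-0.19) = -0.14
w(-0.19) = -0.41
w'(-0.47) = -0.25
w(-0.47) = -0.36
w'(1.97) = 0.08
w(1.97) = -0.10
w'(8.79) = 0.00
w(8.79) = -0.01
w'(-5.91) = -0.00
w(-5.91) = -0.01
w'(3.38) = 0.02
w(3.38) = -0.04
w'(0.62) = 0.26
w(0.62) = -0.32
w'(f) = 1.81*(7.44*f - 0.08)/(-3.72*f^2 + 0.08*f - 4.22)^2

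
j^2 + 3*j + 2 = (j + 1)*(j + 2)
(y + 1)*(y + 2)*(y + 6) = y^3 + 9*y^2 + 20*y + 12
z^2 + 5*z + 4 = (z + 1)*(z + 4)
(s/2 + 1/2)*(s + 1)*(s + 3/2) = s^3/2 + 7*s^2/4 + 2*s + 3/4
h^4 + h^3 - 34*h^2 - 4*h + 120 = (h - 5)*(h - 2)*(h + 2)*(h + 6)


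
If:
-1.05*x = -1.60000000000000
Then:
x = 1.52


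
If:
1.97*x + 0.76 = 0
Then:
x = -0.39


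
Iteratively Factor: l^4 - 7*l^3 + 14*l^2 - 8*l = (l - 4)*(l^3 - 3*l^2 + 2*l) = (l - 4)*(l - 1)*(l^2 - 2*l) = l*(l - 4)*(l - 1)*(l - 2)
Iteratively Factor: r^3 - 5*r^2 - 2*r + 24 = (r - 4)*(r^2 - r - 6) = (r - 4)*(r + 2)*(r - 3)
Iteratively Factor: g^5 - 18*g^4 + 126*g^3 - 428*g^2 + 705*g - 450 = (g - 5)*(g^4 - 13*g^3 + 61*g^2 - 123*g + 90) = (g - 5)*(g - 3)*(g^3 - 10*g^2 + 31*g - 30) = (g - 5)*(g - 3)*(g - 2)*(g^2 - 8*g + 15) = (g - 5)*(g - 3)^2*(g - 2)*(g - 5)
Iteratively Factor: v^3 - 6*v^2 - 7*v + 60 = (v + 3)*(v^2 - 9*v + 20) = (v - 5)*(v + 3)*(v - 4)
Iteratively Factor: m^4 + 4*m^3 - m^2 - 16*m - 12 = (m + 2)*(m^3 + 2*m^2 - 5*m - 6) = (m + 2)*(m + 3)*(m^2 - m - 2) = (m - 2)*(m + 2)*(m + 3)*(m + 1)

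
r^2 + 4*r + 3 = (r + 1)*(r + 3)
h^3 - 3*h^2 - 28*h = h*(h - 7)*(h + 4)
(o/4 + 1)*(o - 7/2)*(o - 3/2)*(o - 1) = o^4/4 - o^3/2 - 55*o^2/16 + 143*o/16 - 21/4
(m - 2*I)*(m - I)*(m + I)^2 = m^4 - I*m^3 + 3*m^2 - I*m + 2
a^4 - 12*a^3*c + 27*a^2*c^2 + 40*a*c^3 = a*(a - 8*c)*(a - 5*c)*(a + c)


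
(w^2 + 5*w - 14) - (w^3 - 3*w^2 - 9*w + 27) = -w^3 + 4*w^2 + 14*w - 41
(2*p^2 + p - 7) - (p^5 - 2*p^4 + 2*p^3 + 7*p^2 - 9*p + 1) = -p^5 + 2*p^4 - 2*p^3 - 5*p^2 + 10*p - 8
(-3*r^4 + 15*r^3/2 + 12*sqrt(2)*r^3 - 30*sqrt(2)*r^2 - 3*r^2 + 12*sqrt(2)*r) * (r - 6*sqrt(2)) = -3*r^5 + 15*r^4/2 + 30*sqrt(2)*r^4 - 147*r^3 - 75*sqrt(2)*r^3 + 30*sqrt(2)*r^2 + 360*r^2 - 144*r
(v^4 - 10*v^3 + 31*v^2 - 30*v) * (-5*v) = -5*v^5 + 50*v^4 - 155*v^3 + 150*v^2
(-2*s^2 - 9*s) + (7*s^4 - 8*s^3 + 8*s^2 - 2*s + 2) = 7*s^4 - 8*s^3 + 6*s^2 - 11*s + 2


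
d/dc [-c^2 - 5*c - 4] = -2*c - 5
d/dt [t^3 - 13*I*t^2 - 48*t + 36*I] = 3*t^2 - 26*I*t - 48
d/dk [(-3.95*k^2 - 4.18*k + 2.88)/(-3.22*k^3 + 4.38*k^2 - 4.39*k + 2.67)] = (-12.719*k^4 - 26.9192*k^3 + 63.4697*k^2 - 46.3218*k + 1.4826)/(10.3684*k^6 - 28.2072*k^5 + 47.456*k^4 - 55.6512*k^3 + 42.6613*k^2 - 23.4426*k + 7.1289)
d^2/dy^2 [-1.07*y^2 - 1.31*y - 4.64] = -2.14000000000000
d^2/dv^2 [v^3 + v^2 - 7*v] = 6*v + 2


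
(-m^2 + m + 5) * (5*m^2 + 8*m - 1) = -5*m^4 - 3*m^3 + 34*m^2 + 39*m - 5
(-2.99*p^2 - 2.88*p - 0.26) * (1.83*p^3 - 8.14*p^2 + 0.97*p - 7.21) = -5.4717*p^5 + 19.0682*p^4 + 20.0671*p^3 + 20.8807*p^2 + 20.5126*p + 1.8746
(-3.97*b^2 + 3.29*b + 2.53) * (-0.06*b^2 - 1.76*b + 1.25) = 0.2382*b^4 + 6.7898*b^3 - 10.9047*b^2 - 0.3403*b + 3.1625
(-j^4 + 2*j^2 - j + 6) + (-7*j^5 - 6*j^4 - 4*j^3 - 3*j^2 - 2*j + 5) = -7*j^5 - 7*j^4 - 4*j^3 - j^2 - 3*j + 11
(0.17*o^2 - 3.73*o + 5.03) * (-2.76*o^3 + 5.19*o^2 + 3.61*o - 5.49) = -0.4692*o^5 + 11.1771*o^4 - 32.6278*o^3 + 11.7071*o^2 + 38.636*o - 27.6147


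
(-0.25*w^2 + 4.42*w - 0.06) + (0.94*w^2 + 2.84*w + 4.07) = 0.69*w^2 + 7.26*w + 4.01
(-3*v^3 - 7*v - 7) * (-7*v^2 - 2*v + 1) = 21*v^5 + 6*v^4 + 46*v^3 + 63*v^2 + 7*v - 7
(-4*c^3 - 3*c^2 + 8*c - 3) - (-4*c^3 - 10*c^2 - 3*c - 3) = 7*c^2 + 11*c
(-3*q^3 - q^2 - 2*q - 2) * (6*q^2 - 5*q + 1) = -18*q^5 + 9*q^4 - 10*q^3 - 3*q^2 + 8*q - 2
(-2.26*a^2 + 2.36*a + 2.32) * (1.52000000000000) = -3.4352*a^2 + 3.5872*a + 3.5264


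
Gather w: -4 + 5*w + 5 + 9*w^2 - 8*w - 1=9*w^2 - 3*w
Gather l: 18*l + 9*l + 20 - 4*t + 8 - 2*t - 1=27*l - 6*t + 27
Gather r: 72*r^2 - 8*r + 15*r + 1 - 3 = 72*r^2 + 7*r - 2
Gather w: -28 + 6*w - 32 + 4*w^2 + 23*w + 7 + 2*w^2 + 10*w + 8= 6*w^2 + 39*w - 45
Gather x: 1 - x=1 - x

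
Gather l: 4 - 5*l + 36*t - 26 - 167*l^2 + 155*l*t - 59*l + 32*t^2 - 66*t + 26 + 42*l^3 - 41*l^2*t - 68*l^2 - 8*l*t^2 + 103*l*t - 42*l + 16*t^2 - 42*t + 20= 42*l^3 + l^2*(-41*t - 235) + l*(-8*t^2 + 258*t - 106) + 48*t^2 - 72*t + 24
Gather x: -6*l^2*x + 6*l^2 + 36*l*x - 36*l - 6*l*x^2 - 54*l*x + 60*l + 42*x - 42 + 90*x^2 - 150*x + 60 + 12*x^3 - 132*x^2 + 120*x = 6*l^2 + 24*l + 12*x^3 + x^2*(-6*l - 42) + x*(-6*l^2 - 18*l + 12) + 18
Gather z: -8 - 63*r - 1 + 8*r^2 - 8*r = 8*r^2 - 71*r - 9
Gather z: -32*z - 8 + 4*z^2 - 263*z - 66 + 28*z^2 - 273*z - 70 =32*z^2 - 568*z - 144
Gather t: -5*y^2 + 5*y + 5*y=-5*y^2 + 10*y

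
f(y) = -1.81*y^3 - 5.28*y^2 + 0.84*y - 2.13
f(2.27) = -48.60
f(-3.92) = 22.47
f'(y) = -5.43*y^2 - 10.56*y + 0.84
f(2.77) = -78.79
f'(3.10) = -84.08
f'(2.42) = -56.52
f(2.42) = -56.67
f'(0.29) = -2.68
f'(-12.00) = -654.36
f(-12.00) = 2355.15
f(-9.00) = 882.12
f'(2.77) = -70.08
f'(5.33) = -209.71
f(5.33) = -421.72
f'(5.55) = -225.03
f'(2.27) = -51.11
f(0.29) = -2.37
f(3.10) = -104.19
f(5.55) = -469.53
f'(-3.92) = -41.20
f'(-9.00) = -343.95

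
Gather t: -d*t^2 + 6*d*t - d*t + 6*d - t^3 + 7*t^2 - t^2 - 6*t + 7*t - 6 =6*d - t^3 + t^2*(6 - d) + t*(5*d + 1) - 6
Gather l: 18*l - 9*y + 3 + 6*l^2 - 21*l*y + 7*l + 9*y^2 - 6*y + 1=6*l^2 + l*(25 - 21*y) + 9*y^2 - 15*y + 4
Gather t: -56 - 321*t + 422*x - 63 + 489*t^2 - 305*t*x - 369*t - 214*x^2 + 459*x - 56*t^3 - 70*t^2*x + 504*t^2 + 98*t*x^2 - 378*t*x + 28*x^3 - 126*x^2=-56*t^3 + t^2*(993 - 70*x) + t*(98*x^2 - 683*x - 690) + 28*x^3 - 340*x^2 + 881*x - 119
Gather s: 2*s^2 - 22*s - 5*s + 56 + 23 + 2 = 2*s^2 - 27*s + 81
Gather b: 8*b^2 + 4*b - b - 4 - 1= 8*b^2 + 3*b - 5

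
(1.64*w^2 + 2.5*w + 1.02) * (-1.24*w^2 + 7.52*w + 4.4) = -2.0336*w^4 + 9.2328*w^3 + 24.7512*w^2 + 18.6704*w + 4.488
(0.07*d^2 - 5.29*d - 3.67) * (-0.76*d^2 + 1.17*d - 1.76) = -0.0532*d^4 + 4.1023*d^3 - 3.5233*d^2 + 5.0165*d + 6.4592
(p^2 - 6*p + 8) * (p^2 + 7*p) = p^4 + p^3 - 34*p^2 + 56*p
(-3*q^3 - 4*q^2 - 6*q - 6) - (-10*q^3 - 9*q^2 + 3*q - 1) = 7*q^3 + 5*q^2 - 9*q - 5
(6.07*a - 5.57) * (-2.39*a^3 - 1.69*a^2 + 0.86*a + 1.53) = -14.5073*a^4 + 3.054*a^3 + 14.6335*a^2 + 4.4969*a - 8.5221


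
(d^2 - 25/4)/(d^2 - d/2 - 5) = (d + 5/2)/(d + 2)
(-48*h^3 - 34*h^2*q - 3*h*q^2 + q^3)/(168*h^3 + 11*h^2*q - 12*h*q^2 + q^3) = (2*h + q)/(-7*h + q)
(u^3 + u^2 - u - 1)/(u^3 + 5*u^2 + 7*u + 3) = (u - 1)/(u + 3)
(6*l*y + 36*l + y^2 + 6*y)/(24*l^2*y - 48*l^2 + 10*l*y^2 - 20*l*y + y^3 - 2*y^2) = (y + 6)/(4*l*y - 8*l + y^2 - 2*y)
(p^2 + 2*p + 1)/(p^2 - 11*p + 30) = (p^2 + 2*p + 1)/(p^2 - 11*p + 30)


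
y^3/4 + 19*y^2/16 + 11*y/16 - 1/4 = (y/4 + 1)*(y - 1/4)*(y + 1)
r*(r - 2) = r^2 - 2*r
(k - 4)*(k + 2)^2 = k^3 - 12*k - 16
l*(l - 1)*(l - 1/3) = l^3 - 4*l^2/3 + l/3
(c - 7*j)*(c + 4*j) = c^2 - 3*c*j - 28*j^2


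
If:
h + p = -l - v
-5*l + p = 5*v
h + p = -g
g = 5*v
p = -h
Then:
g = 0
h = 0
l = 0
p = 0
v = 0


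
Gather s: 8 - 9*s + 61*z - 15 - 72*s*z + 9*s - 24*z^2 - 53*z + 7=-72*s*z - 24*z^2 + 8*z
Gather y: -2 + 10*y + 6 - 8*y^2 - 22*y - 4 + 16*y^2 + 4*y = 8*y^2 - 8*y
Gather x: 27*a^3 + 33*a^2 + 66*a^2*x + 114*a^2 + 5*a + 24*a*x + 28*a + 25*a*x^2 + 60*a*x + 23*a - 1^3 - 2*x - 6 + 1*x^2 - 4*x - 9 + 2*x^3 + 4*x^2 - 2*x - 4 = 27*a^3 + 147*a^2 + 56*a + 2*x^3 + x^2*(25*a + 5) + x*(66*a^2 + 84*a - 8) - 20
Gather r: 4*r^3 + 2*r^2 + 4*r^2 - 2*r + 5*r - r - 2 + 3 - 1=4*r^3 + 6*r^2 + 2*r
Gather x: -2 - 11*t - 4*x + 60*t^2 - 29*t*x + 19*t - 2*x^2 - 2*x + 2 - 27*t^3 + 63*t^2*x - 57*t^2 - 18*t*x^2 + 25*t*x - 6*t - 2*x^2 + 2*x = -27*t^3 + 3*t^2 + 2*t + x^2*(-18*t - 4) + x*(63*t^2 - 4*t - 4)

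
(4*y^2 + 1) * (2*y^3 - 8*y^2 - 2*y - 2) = 8*y^5 - 32*y^4 - 6*y^3 - 16*y^2 - 2*y - 2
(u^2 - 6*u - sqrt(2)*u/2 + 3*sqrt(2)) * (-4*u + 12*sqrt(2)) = -4*u^3 + 14*sqrt(2)*u^2 + 24*u^2 - 84*sqrt(2)*u - 12*u + 72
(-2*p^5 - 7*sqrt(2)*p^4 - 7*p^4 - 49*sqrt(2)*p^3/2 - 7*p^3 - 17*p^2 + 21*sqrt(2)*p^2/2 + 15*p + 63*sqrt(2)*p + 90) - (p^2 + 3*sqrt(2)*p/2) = -2*p^5 - 7*sqrt(2)*p^4 - 7*p^4 - 49*sqrt(2)*p^3/2 - 7*p^3 - 18*p^2 + 21*sqrt(2)*p^2/2 + 15*p + 123*sqrt(2)*p/2 + 90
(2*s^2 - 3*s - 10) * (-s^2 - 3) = -2*s^4 + 3*s^3 + 4*s^2 + 9*s + 30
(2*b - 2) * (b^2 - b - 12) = 2*b^3 - 4*b^2 - 22*b + 24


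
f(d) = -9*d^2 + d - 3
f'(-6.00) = 109.00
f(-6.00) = -333.00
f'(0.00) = 1.00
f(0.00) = -3.00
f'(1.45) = -25.10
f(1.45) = -20.47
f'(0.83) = -13.94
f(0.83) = -8.37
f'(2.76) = -48.68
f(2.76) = -68.80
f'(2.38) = -41.84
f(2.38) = -51.60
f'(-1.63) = 30.34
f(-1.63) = -28.54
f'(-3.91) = 71.38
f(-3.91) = -144.50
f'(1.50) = -26.00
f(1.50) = -21.75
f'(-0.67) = 13.06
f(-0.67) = -7.71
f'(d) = 1 - 18*d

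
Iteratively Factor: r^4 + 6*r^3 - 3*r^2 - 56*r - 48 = (r + 4)*(r^3 + 2*r^2 - 11*r - 12) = (r + 1)*(r + 4)*(r^2 + r - 12) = (r - 3)*(r + 1)*(r + 4)*(r + 4)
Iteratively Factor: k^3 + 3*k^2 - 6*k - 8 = (k + 1)*(k^2 + 2*k - 8) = (k - 2)*(k + 1)*(k + 4)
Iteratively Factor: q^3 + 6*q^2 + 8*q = (q)*(q^2 + 6*q + 8) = q*(q + 4)*(q + 2)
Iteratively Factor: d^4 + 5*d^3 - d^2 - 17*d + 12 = (d - 1)*(d^3 + 6*d^2 + 5*d - 12) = (d - 1)^2*(d^2 + 7*d + 12) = (d - 1)^2*(d + 3)*(d + 4)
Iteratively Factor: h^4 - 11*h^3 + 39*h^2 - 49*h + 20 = (h - 1)*(h^3 - 10*h^2 + 29*h - 20) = (h - 4)*(h - 1)*(h^2 - 6*h + 5) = (h - 5)*(h - 4)*(h - 1)*(h - 1)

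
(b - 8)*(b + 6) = b^2 - 2*b - 48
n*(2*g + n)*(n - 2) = 2*g*n^2 - 4*g*n + n^3 - 2*n^2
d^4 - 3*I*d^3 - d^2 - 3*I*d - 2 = (d - 2*I)*(d - I)^2*(d + I)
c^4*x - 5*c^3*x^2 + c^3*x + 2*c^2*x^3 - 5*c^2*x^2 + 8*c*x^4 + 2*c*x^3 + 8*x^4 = (c - 4*x)*(c - 2*x)*(c + x)*(c*x + x)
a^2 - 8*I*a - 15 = (a - 5*I)*(a - 3*I)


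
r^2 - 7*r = r*(r - 7)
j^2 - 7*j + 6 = (j - 6)*(j - 1)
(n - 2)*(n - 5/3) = n^2 - 11*n/3 + 10/3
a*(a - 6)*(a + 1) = a^3 - 5*a^2 - 6*a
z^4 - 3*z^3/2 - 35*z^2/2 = z^2*(z - 5)*(z + 7/2)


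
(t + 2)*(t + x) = t^2 + t*x + 2*t + 2*x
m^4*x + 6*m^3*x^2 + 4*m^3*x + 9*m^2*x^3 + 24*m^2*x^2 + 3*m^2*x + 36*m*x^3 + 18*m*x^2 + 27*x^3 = (m + 3)*(m + 3*x)^2*(m*x + x)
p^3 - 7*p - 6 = (p - 3)*(p + 1)*(p + 2)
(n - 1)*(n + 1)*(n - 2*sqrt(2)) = n^3 - 2*sqrt(2)*n^2 - n + 2*sqrt(2)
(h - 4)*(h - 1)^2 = h^3 - 6*h^2 + 9*h - 4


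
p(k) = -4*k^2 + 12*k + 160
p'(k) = 12 - 8*k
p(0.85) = 167.31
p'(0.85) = 5.20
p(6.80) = 56.64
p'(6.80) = -42.40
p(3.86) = 146.72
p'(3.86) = -18.88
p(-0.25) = 156.75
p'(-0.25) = 14.00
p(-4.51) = 24.52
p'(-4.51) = 48.08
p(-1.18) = 140.27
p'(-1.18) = 21.44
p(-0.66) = 150.34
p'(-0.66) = 17.28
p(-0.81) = 147.66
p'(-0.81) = 18.48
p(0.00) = 160.00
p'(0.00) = 12.00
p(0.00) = 160.00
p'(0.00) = 12.00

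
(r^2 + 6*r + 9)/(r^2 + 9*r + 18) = (r + 3)/(r + 6)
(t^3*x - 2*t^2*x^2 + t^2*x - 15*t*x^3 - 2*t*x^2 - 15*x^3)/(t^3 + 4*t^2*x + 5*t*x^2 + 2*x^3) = x*(t^3 - 2*t^2*x + t^2 - 15*t*x^2 - 2*t*x - 15*x^2)/(t^3 + 4*t^2*x + 5*t*x^2 + 2*x^3)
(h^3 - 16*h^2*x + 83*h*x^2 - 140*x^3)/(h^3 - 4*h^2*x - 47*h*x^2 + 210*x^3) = (-h^2 + 11*h*x - 28*x^2)/(-h^2 - h*x + 42*x^2)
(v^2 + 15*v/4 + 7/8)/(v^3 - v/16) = 2*(2*v + 7)/(v*(4*v - 1))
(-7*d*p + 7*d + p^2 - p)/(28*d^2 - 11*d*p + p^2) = (p - 1)/(-4*d + p)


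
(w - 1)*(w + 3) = w^2 + 2*w - 3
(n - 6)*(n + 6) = n^2 - 36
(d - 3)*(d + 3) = d^2 - 9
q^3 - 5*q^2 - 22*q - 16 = (q - 8)*(q + 1)*(q + 2)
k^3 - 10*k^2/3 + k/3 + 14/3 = (k - 7/3)*(k - 2)*(k + 1)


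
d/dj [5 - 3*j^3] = -9*j^2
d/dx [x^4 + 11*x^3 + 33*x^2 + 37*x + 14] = 4*x^3 + 33*x^2 + 66*x + 37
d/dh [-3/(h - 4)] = 3/(h - 4)^2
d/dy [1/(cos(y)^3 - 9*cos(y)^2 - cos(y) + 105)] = (3*cos(y)^2 - 18*cos(y) - 1)*sin(y)/(sin(y)^2*cos(y) - 9*sin(y)^2 - 96)^2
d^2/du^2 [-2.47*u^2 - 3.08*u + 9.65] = -4.94000000000000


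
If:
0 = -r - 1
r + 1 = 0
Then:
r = -1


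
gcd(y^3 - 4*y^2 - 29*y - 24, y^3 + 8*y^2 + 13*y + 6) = y + 1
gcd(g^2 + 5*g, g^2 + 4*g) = g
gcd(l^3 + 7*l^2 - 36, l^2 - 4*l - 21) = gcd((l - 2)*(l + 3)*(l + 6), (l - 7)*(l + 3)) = l + 3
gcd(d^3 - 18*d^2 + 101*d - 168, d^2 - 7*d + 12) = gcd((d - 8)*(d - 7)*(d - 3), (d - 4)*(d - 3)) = d - 3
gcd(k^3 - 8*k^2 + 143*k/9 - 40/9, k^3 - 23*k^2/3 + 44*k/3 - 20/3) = k - 5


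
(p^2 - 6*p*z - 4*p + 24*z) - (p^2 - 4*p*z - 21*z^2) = -2*p*z - 4*p + 21*z^2 + 24*z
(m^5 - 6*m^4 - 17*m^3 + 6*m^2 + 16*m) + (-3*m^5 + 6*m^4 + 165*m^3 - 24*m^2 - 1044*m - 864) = -2*m^5 + 148*m^3 - 18*m^2 - 1028*m - 864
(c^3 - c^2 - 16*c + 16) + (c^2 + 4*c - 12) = c^3 - 12*c + 4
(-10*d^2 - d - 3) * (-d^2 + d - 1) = 10*d^4 - 9*d^3 + 12*d^2 - 2*d + 3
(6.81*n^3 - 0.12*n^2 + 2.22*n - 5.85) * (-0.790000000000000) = -5.3799*n^3 + 0.0948*n^2 - 1.7538*n + 4.6215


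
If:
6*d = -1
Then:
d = -1/6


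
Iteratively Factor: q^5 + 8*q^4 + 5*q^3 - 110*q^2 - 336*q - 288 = (q + 2)*(q^4 + 6*q^3 - 7*q^2 - 96*q - 144) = (q + 2)*(q + 3)*(q^3 + 3*q^2 - 16*q - 48) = (q + 2)*(q + 3)*(q + 4)*(q^2 - q - 12) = (q + 2)*(q + 3)^2*(q + 4)*(q - 4)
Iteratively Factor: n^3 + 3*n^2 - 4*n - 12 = (n - 2)*(n^2 + 5*n + 6) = (n - 2)*(n + 2)*(n + 3)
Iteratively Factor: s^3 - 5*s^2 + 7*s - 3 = (s - 1)*(s^2 - 4*s + 3) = (s - 3)*(s - 1)*(s - 1)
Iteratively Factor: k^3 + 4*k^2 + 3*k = (k + 3)*(k^2 + k) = k*(k + 3)*(k + 1)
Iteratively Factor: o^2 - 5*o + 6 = (o - 2)*(o - 3)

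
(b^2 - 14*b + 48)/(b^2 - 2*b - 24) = (b - 8)/(b + 4)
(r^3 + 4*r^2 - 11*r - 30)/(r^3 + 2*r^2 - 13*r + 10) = (r^2 - r - 6)/(r^2 - 3*r + 2)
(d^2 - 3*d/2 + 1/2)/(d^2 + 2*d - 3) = (d - 1/2)/(d + 3)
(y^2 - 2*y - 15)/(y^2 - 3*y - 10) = (y + 3)/(y + 2)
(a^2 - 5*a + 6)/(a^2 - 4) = (a - 3)/(a + 2)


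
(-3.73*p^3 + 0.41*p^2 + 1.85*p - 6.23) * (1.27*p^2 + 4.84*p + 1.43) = -4.7371*p^5 - 17.5325*p^4 - 1.0*p^3 + 1.6282*p^2 - 27.5077*p - 8.9089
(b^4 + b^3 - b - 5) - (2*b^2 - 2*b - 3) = b^4 + b^3 - 2*b^2 + b - 2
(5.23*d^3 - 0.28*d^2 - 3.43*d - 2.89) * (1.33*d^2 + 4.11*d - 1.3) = 6.9559*d^5 + 21.1229*d^4 - 12.5117*d^3 - 17.577*d^2 - 7.4189*d + 3.757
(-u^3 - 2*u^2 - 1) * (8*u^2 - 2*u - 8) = -8*u^5 - 14*u^4 + 12*u^3 + 8*u^2 + 2*u + 8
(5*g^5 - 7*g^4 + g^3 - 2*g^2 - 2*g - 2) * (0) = 0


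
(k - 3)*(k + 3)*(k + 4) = k^3 + 4*k^2 - 9*k - 36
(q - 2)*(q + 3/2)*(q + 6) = q^3 + 11*q^2/2 - 6*q - 18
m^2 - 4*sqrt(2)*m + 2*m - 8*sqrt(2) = (m + 2)*(m - 4*sqrt(2))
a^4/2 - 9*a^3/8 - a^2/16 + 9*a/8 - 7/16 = (a/2 + 1/2)*(a - 7/4)*(a - 1)*(a - 1/2)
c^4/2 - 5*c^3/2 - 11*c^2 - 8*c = c*(c/2 + 1)*(c - 8)*(c + 1)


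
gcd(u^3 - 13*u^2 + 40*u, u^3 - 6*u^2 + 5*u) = u^2 - 5*u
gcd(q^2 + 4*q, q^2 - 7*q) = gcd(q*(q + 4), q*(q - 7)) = q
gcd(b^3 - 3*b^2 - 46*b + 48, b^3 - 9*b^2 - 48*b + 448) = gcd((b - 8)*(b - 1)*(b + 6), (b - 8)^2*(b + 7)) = b - 8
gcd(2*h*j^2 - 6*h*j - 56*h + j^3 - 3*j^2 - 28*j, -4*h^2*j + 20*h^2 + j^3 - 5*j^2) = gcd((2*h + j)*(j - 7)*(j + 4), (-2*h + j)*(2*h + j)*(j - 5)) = 2*h + j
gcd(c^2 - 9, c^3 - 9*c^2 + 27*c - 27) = c - 3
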